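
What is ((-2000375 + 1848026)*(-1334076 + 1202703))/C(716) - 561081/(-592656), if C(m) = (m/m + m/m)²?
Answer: 988478357388703/197552 ≈ 5.0036e+9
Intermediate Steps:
C(m) = 4 (C(m) = (1 + 1)² = 2² = 4)
((-2000375 + 1848026)*(-1334076 + 1202703))/C(716) - 561081/(-592656) = ((-2000375 + 1848026)*(-1334076 + 1202703))/4 - 561081/(-592656) = -152349*(-131373)*(¼) - 561081*(-1/592656) = 20014545177*(¼) + 187027/197552 = 20014545177/4 + 187027/197552 = 988478357388703/197552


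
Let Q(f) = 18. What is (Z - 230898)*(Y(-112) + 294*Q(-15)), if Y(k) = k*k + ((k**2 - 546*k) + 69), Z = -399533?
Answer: -57748110031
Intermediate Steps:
Y(k) = 69 - 546*k + 2*k**2 (Y(k) = k**2 + (69 + k**2 - 546*k) = 69 - 546*k + 2*k**2)
(Z - 230898)*(Y(-112) + 294*Q(-15)) = (-399533 - 230898)*((69 - 546*(-112) + 2*(-112)**2) + 294*18) = -630431*((69 + 61152 + 2*12544) + 5292) = -630431*((69 + 61152 + 25088) + 5292) = -630431*(86309 + 5292) = -630431*91601 = -57748110031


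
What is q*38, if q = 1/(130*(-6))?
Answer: -19/390 ≈ -0.048718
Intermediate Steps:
q = -1/780 (q = 1/(-780) = -1/780 ≈ -0.0012821)
q*38 = -1/780*38 = -19/390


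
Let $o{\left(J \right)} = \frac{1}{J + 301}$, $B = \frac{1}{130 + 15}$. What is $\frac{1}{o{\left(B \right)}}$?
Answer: $\frac{43646}{145} \approx 301.01$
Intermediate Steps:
$B = \frac{1}{145} \approx 0.0068966$
$o{\left(J \right)} = \frac{1}{301 + J}$
$\frac{1}{o{\left(B \right)}} = \frac{1}{\frac{1}{301 + \frac{1}{145}}} = \frac{1}{\frac{1}{\frac{43646}{145}}} = \frac{1}{\frac{145}{43646}} = \frac{43646}{145}$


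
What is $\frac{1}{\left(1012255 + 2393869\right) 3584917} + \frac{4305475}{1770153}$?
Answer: $\frac{1072913108257648397}{441117497447212476} \approx 2.4323$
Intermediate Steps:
$\frac{1}{\left(1012255 + 2393869\right) 3584917} + \frac{4305475}{1770153} = \frac{1}{3406124} \cdot \frac{1}{3584917} + 4305475 \cdot \frac{1}{1770153} = \frac{1}{3406124} \cdot \frac{1}{3584917} + \frac{4305475}{1770153} = \frac{1}{12210671831708} + \frac{4305475}{1770153} = \frac{1072913108257648397}{441117497447212476}$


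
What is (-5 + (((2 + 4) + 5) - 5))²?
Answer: 1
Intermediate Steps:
(-5 + (((2 + 4) + 5) - 5))² = (-5 + ((6 + 5) - 5))² = (-5 + (11 - 5))² = (-5 + 6)² = 1² = 1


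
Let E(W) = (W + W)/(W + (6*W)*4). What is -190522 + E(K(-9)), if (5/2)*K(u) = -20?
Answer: -4763048/25 ≈ -1.9052e+5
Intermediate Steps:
K(u) = -8 (K(u) = (⅖)*(-20) = -8)
E(W) = 2/25 (E(W) = (2*W)/(W + 24*W) = (2*W)/((25*W)) = (2*W)*(1/(25*W)) = 2/25)
-190522 + E(K(-9)) = -190522 + 2/25 = -4763048/25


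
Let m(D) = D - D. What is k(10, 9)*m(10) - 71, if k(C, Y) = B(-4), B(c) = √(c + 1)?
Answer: -71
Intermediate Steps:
B(c) = √(1 + c)
k(C, Y) = I*√3 (k(C, Y) = √(1 - 4) = √(-3) = I*√3)
m(D) = 0
k(10, 9)*m(10) - 71 = (I*√3)*0 - 71 = 0 - 71 = -71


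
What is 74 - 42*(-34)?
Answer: 1502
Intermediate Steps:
74 - 42*(-34) = 74 + 1428 = 1502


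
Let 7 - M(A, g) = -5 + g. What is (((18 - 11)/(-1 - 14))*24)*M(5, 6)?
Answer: -336/5 ≈ -67.200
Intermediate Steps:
M(A, g) = 12 - g (M(A, g) = 7 - (-5 + g) = 7 + (5 - g) = 12 - g)
(((18 - 11)/(-1 - 14))*24)*M(5, 6) = (((18 - 11)/(-1 - 14))*24)*(12 - 1*6) = ((7/(-15))*24)*(12 - 6) = ((7*(-1/15))*24)*6 = -7/15*24*6 = -56/5*6 = -336/5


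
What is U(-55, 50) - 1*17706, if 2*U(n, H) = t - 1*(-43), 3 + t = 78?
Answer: -17647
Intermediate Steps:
t = 75 (t = -3 + 78 = 75)
U(n, H) = 59 (U(n, H) = (75 - 1*(-43))/2 = (75 + 43)/2 = (1/2)*118 = 59)
U(-55, 50) - 1*17706 = 59 - 1*17706 = 59 - 17706 = -17647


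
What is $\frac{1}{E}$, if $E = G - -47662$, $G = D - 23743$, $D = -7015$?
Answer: $\frac{1}{16904} \approx 5.9158 \cdot 10^{-5}$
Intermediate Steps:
$G = -30758$ ($G = -7015 - 23743 = -30758$)
$E = 16904$ ($E = -30758 - -47662 = -30758 + 47662 = 16904$)
$\frac{1}{E} = \frac{1}{16904}$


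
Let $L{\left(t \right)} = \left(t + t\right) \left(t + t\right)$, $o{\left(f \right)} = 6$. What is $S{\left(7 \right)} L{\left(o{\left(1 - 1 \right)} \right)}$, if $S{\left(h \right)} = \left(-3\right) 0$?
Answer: $0$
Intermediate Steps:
$S{\left(h \right)} = 0$
$L{\left(t \right)} = 4 t^{2}$ ($L{\left(t \right)} = 2 t 2 t = 4 t^{2}$)
$S{\left(7 \right)} L{\left(o{\left(1 - 1 \right)} \right)} = 0 \cdot 4 \cdot 6^{2} = 0 \cdot 4 \cdot 36 = 0 \cdot 144 = 0$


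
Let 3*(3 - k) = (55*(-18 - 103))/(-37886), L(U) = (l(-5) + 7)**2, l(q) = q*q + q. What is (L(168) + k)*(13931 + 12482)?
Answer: 2197323909413/113658 ≈ 1.9333e+7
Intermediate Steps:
l(q) = q + q**2 (l(q) = q**2 + q = q + q**2)
L(U) = 729 (L(U) = (-5*(1 - 5) + 7)**2 = (-5*(-4) + 7)**2 = (20 + 7)**2 = 27**2 = 729)
k = 334319/113658 (k = 3 - 55*(-18 - 103)/(3*(-37886)) = 3 - 55*(-121)*(-1)/(3*37886) = 3 - (-6655)*(-1)/(3*37886) = 3 - 1/3*6655/37886 = 3 - 6655/113658 = 334319/113658 ≈ 2.9414)
(L(168) + k)*(13931 + 12482) = (729 + 334319/113658)*(13931 + 12482) = (83191001/113658)*26413 = 2197323909413/113658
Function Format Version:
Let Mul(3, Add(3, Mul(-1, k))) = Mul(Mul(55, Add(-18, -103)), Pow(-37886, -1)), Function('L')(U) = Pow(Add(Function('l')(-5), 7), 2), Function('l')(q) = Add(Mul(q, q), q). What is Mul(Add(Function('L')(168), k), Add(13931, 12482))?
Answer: Rational(2197323909413, 113658) ≈ 1.9333e+7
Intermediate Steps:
Function('l')(q) = Add(q, Pow(q, 2)) (Function('l')(q) = Add(Pow(q, 2), q) = Add(q, Pow(q, 2)))
Function('L')(U) = 729 (Function('L')(U) = Pow(Add(Mul(-5, Add(1, -5)), 7), 2) = Pow(Add(Mul(-5, -4), 7), 2) = Pow(Add(20, 7), 2) = Pow(27, 2) = 729)
k = Rational(334319, 113658) (k = Add(3, Mul(Rational(-1, 3), Mul(Mul(55, Add(-18, -103)), Pow(-37886, -1)))) = Add(3, Mul(Rational(-1, 3), Mul(Mul(55, -121), Rational(-1, 37886)))) = Add(3, Mul(Rational(-1, 3), Mul(-6655, Rational(-1, 37886)))) = Add(3, Mul(Rational(-1, 3), Rational(6655, 37886))) = Add(3, Rational(-6655, 113658)) = Rational(334319, 113658) ≈ 2.9414)
Mul(Add(Function('L')(168), k), Add(13931, 12482)) = Mul(Add(729, Rational(334319, 113658)), Add(13931, 12482)) = Mul(Rational(83191001, 113658), 26413) = Rational(2197323909413, 113658)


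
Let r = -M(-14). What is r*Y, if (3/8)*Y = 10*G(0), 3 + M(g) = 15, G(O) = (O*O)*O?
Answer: 0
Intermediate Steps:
G(O) = O**3 (G(O) = O**2*O = O**3)
M(g) = 12 (M(g) = -3 + 15 = 12)
Y = 0 (Y = 8*(10*0**3)/3 = 8*(10*0)/3 = (8/3)*0 = 0)
r = -12 (r = -1*12 = -12)
r*Y = -12*0 = 0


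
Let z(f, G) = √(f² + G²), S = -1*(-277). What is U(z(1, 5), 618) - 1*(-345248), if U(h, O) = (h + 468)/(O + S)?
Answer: 308997428/895 + √26/895 ≈ 3.4525e+5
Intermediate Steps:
S = 277
z(f, G) = √(G² + f²)
U(h, O) = (468 + h)/(277 + O) (U(h, O) = (h + 468)/(O + 277) = (468 + h)/(277 + O))
U(z(1, 5), 618) - 1*(-345248) = (468 + √(5² + 1²))/(277 + 618) - 1*(-345248) = (468 + √(25 + 1))/895 + 345248 = (468 + √26)/895 + 345248 = (468/895 + √26/895) + 345248 = 308997428/895 + √26/895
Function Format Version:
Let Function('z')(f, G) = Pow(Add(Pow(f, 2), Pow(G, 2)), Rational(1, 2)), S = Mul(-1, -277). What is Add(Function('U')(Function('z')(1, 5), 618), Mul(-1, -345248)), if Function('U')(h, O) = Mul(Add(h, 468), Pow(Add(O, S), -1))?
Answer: Add(Rational(308997428, 895), Mul(Rational(1, 895), Pow(26, Rational(1, 2)))) ≈ 3.4525e+5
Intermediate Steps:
S = 277
Function('z')(f, G) = Pow(Add(Pow(G, 2), Pow(f, 2)), Rational(1, 2))
Function('U')(h, O) = Mul(Pow(Add(277, O), -1), Add(468, h)) (Function('U')(h, O) = Mul(Add(h, 468), Pow(Add(O, 277), -1)) = Mul(Add(468, h), Pow(Add(277, O), -1)) = Mul(Pow(Add(277, O), -1), Add(468, h)))
Add(Function('U')(Function('z')(1, 5), 618), Mul(-1, -345248)) = Add(Mul(Pow(Add(277, 618), -1), Add(468, Pow(Add(Pow(5, 2), Pow(1, 2)), Rational(1, 2)))), Mul(-1, -345248)) = Add(Mul(Pow(895, -1), Add(468, Pow(Add(25, 1), Rational(1, 2)))), 345248) = Add(Mul(Rational(1, 895), Add(468, Pow(26, Rational(1, 2)))), 345248) = Add(Add(Rational(468, 895), Mul(Rational(1, 895), Pow(26, Rational(1, 2)))), 345248) = Add(Rational(308997428, 895), Mul(Rational(1, 895), Pow(26, Rational(1, 2))))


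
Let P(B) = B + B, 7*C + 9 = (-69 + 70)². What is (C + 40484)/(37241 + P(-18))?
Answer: 56676/52087 ≈ 1.0881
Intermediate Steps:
C = -8/7 (C = -9/7 + (-69 + 70)²/7 = -9/7 + (⅐)*1² = -9/7 + (⅐)*1 = -9/7 + ⅐ = -8/7 ≈ -1.1429)
P(B) = 2*B
(C + 40484)/(37241 + P(-18)) = (-8/7 + 40484)/(37241 + 2*(-18)) = 283380/(7*(37241 - 36)) = (283380/7)/37205 = (283380/7)*(1/37205) = 56676/52087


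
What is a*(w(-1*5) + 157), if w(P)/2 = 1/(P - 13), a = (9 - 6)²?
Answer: 1412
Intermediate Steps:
a = 9 (a = 3² = 9)
w(P) = 2/(-13 + P) (w(P) = 2/(P - 13) = 2/(-13 + P))
a*(w(-1*5) + 157) = 9*(2/(-13 - 1*5) + 157) = 9*(2/(-13 - 5) + 157) = 9*(2/(-18) + 157) = 9*(2*(-1/18) + 157) = 9*(-⅑ + 157) = 9*(1412/9) = 1412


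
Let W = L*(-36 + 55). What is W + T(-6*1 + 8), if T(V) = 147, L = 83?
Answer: 1724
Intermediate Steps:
W = 1577 (W = 83*(-36 + 55) = 83*19 = 1577)
W + T(-6*1 + 8) = 1577 + 147 = 1724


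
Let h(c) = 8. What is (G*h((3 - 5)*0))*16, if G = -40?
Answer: -5120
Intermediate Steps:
(G*h((3 - 5)*0))*16 = -40*8*16 = -320*16 = -5120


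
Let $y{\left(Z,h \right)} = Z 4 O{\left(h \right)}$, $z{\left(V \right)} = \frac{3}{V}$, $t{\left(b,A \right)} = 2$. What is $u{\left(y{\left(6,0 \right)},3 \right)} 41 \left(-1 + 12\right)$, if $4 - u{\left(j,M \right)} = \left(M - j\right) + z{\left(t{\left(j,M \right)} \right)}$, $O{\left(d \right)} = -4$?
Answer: $- \frac{87043}{2} \approx -43522.0$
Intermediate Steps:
$y{\left(Z,h \right)} = - 16 Z$ ($y{\left(Z,h \right)} = Z 4 \left(-4\right) = 4 Z \left(-4\right) = - 16 Z$)
$u{\left(j,M \right)} = \frac{5}{2} + j - M$ ($u{\left(j,M \right)} = 4 - \left(\left(M - j\right) + \frac{3}{2}\right) = 4 - \left(\frac{3}{2} + M - j\right) = \frac{5}{2} + j - M$)
$u{\left(y{\left(6,0 \right)},3 \right)} 41 \left(-1 + 12\right) = \left(\frac{5}{2} - 96 - 3\right) 41 \left(-1 + 12\right) = \left(\frac{5}{2} - 96 - 3\right) 41 \cdot 11 = \left(- \frac{193}{2}\right) 41 \cdot 11 = \left(- \frac{7913}{2}\right) 11 = - \frac{87043}{2}$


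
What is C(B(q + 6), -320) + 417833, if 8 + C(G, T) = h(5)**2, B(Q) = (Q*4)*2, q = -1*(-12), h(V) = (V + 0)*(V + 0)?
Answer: 418450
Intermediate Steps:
h(V) = V**2 (h(V) = V*V = V**2)
q = 12
B(Q) = 8*Q (B(Q) = (4*Q)*2 = 8*Q)
C(G, T) = 617 (C(G, T) = -8 + (5**2)**2 = -8 + 25**2 = -8 + 625 = 617)
C(B(q + 6), -320) + 417833 = 617 + 417833 = 418450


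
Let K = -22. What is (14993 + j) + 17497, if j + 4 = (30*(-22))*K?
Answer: 47006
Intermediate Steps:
j = 14516 (j = -4 + (30*(-22))*(-22) = -4 - 660*(-22) = -4 + 14520 = 14516)
(14993 + j) + 17497 = (14993 + 14516) + 17497 = 29509 + 17497 = 47006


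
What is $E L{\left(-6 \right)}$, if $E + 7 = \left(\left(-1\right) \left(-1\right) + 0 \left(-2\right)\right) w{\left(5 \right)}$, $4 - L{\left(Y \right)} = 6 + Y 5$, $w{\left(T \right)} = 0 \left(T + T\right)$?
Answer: $-196$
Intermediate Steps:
$w{\left(T \right)} = 0$ ($w{\left(T \right)} = 0 \cdot 2 T = 0$)
$L{\left(Y \right)} = -2 - 5 Y$ ($L{\left(Y \right)} = 4 - \left(6 + Y 5\right) = 4 - \left(6 + 5 Y\right) = -2 - 5 Y$)
$E = -7$ ($E = -7 + \left(\left(-1\right) \left(-1\right) + 0 \left(-2\right)\right) 0 = -7 + \left(1 + 0\right) 0 = -7 + 1 \cdot 0 = -7 + 0 = -7$)
$E L{\left(-6 \right)} = - 7 \left(-2 - -30\right) = - 7 \left(-2 + 30\right) = \left(-7\right) 28 = -196$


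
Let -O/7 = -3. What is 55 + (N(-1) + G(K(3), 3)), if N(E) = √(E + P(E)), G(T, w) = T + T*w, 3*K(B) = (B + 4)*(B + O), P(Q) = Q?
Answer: 279 + I*√2 ≈ 279.0 + 1.4142*I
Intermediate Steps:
O = 21 (O = -7*(-3) = 21)
K(B) = (4 + B)*(21 + B)/3 (K(B) = ((B + 4)*(B + 21))/3 = ((4 + B)*(21 + B))/3 = (4 + B)*(21 + B)/3)
N(E) = √2*√E (N(E) = √(E + E) = √(2*E) = √2*√E)
55 + (N(-1) + G(K(3), 3)) = 55 + (√2*√(-1) + (28 + (⅓)*3² + (25/3)*3)*(1 + 3)) = 55 + (√2*I + (28 + (⅓)*9 + 25)*4) = 55 + (I*√2 + (28 + 3 + 25)*4) = 55 + (I*√2 + 56*4) = 55 + (I*√2 + 224) = 55 + (224 + I*√2) = 279 + I*√2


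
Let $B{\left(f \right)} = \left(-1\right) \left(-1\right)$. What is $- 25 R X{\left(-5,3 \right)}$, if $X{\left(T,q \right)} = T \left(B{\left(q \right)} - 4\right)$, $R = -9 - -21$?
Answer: $-4500$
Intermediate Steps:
$B{\left(f \right)} = 1$
$R = 12$ ($R = -9 + 21 = 12$)
$X{\left(T,q \right)} = - 3 T$ ($X{\left(T,q \right)} = T \left(1 - 4\right) = T \left(-3\right) = - 3 T$)
$- 25 R X{\left(-5,3 \right)} = \left(-25\right) 12 \left(\left(-3\right) \left(-5\right)\right) = \left(-300\right) 15 = -4500$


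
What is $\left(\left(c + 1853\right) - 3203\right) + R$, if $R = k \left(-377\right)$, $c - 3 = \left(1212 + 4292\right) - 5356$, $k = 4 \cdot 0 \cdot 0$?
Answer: $-1199$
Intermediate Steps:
$k = 0$ ($k = 0 \cdot 0 = 0$)
$c = 151$ ($c = 3 + \left(\left(1212 + 4292\right) - 5356\right) = 3 + \left(5504 - 5356\right) = 3 + 148 = 151$)
$R = 0$ ($R = 0 \left(-377\right) = 0$)
$\left(\left(c + 1853\right) - 3203\right) + R = \left(\left(151 + 1853\right) - 3203\right) + 0 = \left(2004 - 3203\right) + 0 = -1199 + 0 = -1199$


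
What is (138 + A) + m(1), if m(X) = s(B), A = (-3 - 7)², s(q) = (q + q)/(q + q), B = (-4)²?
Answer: 239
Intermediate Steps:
B = 16
s(q) = 1 (s(q) = (2*q)/((2*q)) = (2*q)*(1/(2*q)) = 1)
A = 100 (A = (-10)² = 100)
m(X) = 1
(138 + A) + m(1) = (138 + 100) + 1 = 238 + 1 = 239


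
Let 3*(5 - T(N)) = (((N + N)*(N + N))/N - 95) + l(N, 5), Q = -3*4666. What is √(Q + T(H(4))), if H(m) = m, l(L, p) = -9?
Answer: I*√125673/3 ≈ 118.17*I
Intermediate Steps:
Q = -13998
T(N) = 119/3 - 4*N/3 (T(N) = 5 - ((((N + N)*(N + N))/N - 95) - 9)/3 = 5 - ((((2*N)*(2*N))/N - 95) - 9)/3 = 5 - (((4*N²)/N - 95) - 9)/3 = 5 - ((4*N - 95) - 9)/3 = 5 - ((-95 + 4*N) - 9)/3 = 5 - (-104 + 4*N)/3 = 5 + (104/3 - 4*N/3) = 119/3 - 4*N/3)
√(Q + T(H(4))) = √(-13998 + (119/3 - 4/3*4)) = √(-13998 + (119/3 - 16/3)) = √(-13998 + 103/3) = √(-41891/3) = I*√125673/3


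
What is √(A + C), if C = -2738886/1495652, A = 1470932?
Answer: √822608468673528314/747826 ≈ 1212.8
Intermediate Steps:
C = -1369443/747826 (C = -2738886*1/1495652 = -1369443/747826 ≈ -1.8312)
√(A + C) = √(1470932 - 1369443/747826) = √(1099999824389/747826) = √822608468673528314/747826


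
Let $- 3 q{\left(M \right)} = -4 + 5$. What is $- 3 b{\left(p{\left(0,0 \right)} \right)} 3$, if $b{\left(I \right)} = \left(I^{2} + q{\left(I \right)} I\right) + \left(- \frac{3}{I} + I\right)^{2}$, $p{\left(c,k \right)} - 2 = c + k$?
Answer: $- \frac{129}{4} \approx -32.25$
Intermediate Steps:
$q{\left(M \right)} = - \frac{1}{3}$ ($q{\left(M \right)} = - \frac{-4 + 5}{3} = \left(- \frac{1}{3}\right) 1 = - \frac{1}{3}$)
$p{\left(c,k \right)} = 2 + c + k$ ($p{\left(c,k \right)} = 2 + \left(c + k\right) = 2 + c + k$)
$b{\left(I \right)} = I^{2} + \left(I - \frac{3}{I}\right)^{2} - \frac{I}{3}$ ($b{\left(I \right)} = \left(I^{2} - \frac{I}{3}\right) + \left(- \frac{3}{I} + I\right)^{2} = \left(I^{2} - \frac{I}{3}\right) + \left(I - \frac{3}{I}\right)^{2} = I^{2} + \left(I - \frac{3}{I}\right)^{2} - \frac{I}{3}$)
$- 3 b{\left(p{\left(0,0 \right)} \right)} 3 = - 3 \left(-6 + 2 \left(2 + 0 + 0\right)^{2} + \frac{9}{\left(2 + 0 + 0\right)^{2}} - \frac{2 + 0 + 0}{3}\right) 3 = - 3 \left(-6 + 2 \cdot 2^{2} + \frac{9}{4} - \frac{2}{3}\right) 3 = - 3 \left(-6 + 2 \cdot 4 + 9 \cdot \frac{1}{4} - \frac{2}{3}\right) 3 = - 3 \left(-6 + 8 + \frac{9}{4} - \frac{2}{3}\right) 3 = \left(-3\right) \frac{43}{12} \cdot 3 = \left(- \frac{43}{4}\right) 3 = - \frac{129}{4}$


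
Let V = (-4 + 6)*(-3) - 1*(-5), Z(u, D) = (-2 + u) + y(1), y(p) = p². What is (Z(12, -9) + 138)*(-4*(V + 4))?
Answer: -1788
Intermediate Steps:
Z(u, D) = -1 + u (Z(u, D) = (-2 + u) + 1² = (-2 + u) + 1 = -1 + u)
V = -1 (V = 2*(-3) + 5 = -6 + 5 = -1)
(Z(12, -9) + 138)*(-4*(V + 4)) = ((-1 + 12) + 138)*(-4*(-1 + 4)) = (11 + 138)*(-4*3) = 149*(-12) = -1788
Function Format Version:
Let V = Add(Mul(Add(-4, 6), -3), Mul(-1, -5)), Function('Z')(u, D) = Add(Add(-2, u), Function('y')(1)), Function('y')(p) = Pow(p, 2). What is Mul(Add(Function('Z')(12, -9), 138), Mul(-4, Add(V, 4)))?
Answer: -1788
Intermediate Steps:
Function('Z')(u, D) = Add(-1, u) (Function('Z')(u, D) = Add(Add(-2, u), Pow(1, 2)) = Add(Add(-2, u), 1) = Add(-1, u))
V = -1 (V = Add(Mul(2, -3), 5) = Add(-6, 5) = -1)
Mul(Add(Function('Z')(12, -9), 138), Mul(-4, Add(V, 4))) = Mul(Add(Add(-1, 12), 138), Mul(-4, Add(-1, 4))) = Mul(Add(11, 138), Mul(-4, 3)) = Mul(149, -12) = -1788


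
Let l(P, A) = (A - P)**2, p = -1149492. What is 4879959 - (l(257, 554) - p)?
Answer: 3642258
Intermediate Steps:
4879959 - (l(257, 554) - p) = 4879959 - ((554 - 1*257)**2 - 1*(-1149492)) = 4879959 - ((554 - 257)**2 + 1149492) = 4879959 - (297**2 + 1149492) = 4879959 - (88209 + 1149492) = 4879959 - 1*1237701 = 4879959 - 1237701 = 3642258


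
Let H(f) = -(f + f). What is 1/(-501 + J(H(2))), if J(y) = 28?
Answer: -1/473 ≈ -0.0021142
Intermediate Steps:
H(f) = -2*f
1/(-501 + J(H(2))) = 1/(-501 + 28) = 1/(-473) = -1/473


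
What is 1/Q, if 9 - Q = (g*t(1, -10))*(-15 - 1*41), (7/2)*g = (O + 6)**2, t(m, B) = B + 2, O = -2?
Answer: -1/2039 ≈ -0.00049044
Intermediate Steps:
t(m, B) = 2 + B
g = 32/7 (g = 2*(-2 + 6)**2/7 = (2/7)*4**2 = (2/7)*16 = 32/7 ≈ 4.5714)
Q = -2039 (Q = 9 - 32*(2 - 10)/7*(-15 - 1*41) = 9 - (32/7)*(-8)*(-15 - 41) = 9 - (-256)*(-56)/7 = 9 - 1*2048 = 9 - 2048 = -2039)
1/Q = 1/(-2039) = -1/2039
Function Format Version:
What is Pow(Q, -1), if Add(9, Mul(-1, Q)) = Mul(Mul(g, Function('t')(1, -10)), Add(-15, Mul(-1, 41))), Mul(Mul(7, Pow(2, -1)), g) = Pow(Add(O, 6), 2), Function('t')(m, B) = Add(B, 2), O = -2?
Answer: Rational(-1, 2039) ≈ -0.00049044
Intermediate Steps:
Function('t')(m, B) = Add(2, B)
g = Rational(32, 7) (g = Mul(Rational(2, 7), Pow(Add(-2, 6), 2)) = Mul(Rational(2, 7), Pow(4, 2)) = Mul(Rational(2, 7), 16) = Rational(32, 7) ≈ 4.5714)
Q = -2039 (Q = Add(9, Mul(-1, Mul(Mul(Rational(32, 7), Add(2, -10)), Add(-15, Mul(-1, 41))))) = Add(9, Mul(-1, Mul(Mul(Rational(32, 7), -8), Add(-15, -41)))) = Add(9, Mul(-1, Mul(Rational(-256, 7), -56))) = Add(9, Mul(-1, 2048)) = Add(9, -2048) = -2039)
Pow(Q, -1) = Pow(-2039, -1) = Rational(-1, 2039)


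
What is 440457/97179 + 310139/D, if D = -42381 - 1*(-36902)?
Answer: -9241911326/177481247 ≈ -52.073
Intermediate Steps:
D = -5479 (D = -42381 + 36902 = -5479)
440457/97179 + 310139/D = 440457/97179 + 310139/(-5479) = 440457*(1/97179) + 310139*(-1/5479) = 146819/32393 - 310139/5479 = -9241911326/177481247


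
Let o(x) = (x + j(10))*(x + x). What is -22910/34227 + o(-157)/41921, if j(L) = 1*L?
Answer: 619439756/1434830067 ≈ 0.43172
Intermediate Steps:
j(L) = L
o(x) = 2*x*(10 + x) (o(x) = (x + 10)*(x + x) = (10 + x)*(2*x) = 2*x*(10 + x))
-22910/34227 + o(-157)/41921 = -22910/34227 + (2*(-157)*(10 - 157))/41921 = -22910*1/34227 + (2*(-157)*(-147))*(1/41921) = -22910/34227 + 46158*(1/41921) = -22910/34227 + 46158/41921 = 619439756/1434830067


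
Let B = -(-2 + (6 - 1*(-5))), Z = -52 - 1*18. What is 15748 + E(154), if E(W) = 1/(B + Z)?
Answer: 1244091/79 ≈ 15748.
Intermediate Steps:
Z = -70 (Z = -52 - 18 = -70)
B = -9 (B = -(-2 + (6 + 5)) = -(-2 + 11) = -1*9 = -9)
E(W) = -1/79 (E(W) = 1/(-9 - 70) = 1/(-79) = -1/79)
15748 + E(154) = 15748 - 1/79 = 1244091/79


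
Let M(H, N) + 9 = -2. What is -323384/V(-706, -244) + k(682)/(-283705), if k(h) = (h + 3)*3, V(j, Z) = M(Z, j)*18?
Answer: 9174525083/5617359 ≈ 1633.2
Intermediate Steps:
M(H, N) = -11 (M(H, N) = -9 - 2 = -11)
V(j, Z) = -198 (V(j, Z) = -11*18 = -198)
k(h) = 9 + 3*h (k(h) = (3 + h)*3 = 9 + 3*h)
-323384/V(-706, -244) + k(682)/(-283705) = -323384/(-198) + (9 + 3*682)/(-283705) = -323384*(-1/198) + (9 + 2046)*(-1/283705) = 161692/99 + 2055*(-1/283705) = 161692/99 - 411/56741 = 9174525083/5617359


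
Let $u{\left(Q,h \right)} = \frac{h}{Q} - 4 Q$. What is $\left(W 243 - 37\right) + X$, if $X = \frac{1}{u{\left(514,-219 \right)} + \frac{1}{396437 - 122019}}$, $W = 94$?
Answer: $\frac{1653708238366212}{72515162185} \approx 22805.0$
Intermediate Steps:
$u{\left(Q,h \right)} = - 4 Q + \frac{h}{Q}$
$X = - \frac{35262713}{72515162185}$ ($X = \frac{1}{\left(\left(-4\right) 514 - \frac{219}{514}\right) + \frac{1}{396437 - 122019}} = \frac{1}{\left(-2056 - \frac{219}{514}\right) + \frac{1}{274418}} = \frac{1}{- \frac{1057003}{514} + \frac{1}{274418}} = \frac{1}{- \frac{72515162185}{35262713}} = - \frac{35262713}{72515162185} \approx -0.00048628$)
$\left(W 243 - 37\right) + X = \left(94 \cdot 243 - 37\right) - \frac{35262713}{72515162185} = \left(22842 - 37\right) - \frac{35262713}{72515162185} = 22805 - \frac{35262713}{72515162185} = \frac{1653708238366212}{72515162185}$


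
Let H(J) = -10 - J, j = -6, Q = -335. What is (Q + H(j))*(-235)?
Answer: 79665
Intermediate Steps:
(Q + H(j))*(-235) = (-335 + (-10 - 1*(-6)))*(-235) = (-335 + (-10 + 6))*(-235) = (-335 - 4)*(-235) = -339*(-235) = 79665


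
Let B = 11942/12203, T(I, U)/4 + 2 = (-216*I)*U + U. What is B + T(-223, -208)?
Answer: -489054933106/12203 ≈ -4.0077e+7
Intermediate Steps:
T(I, U) = -8 + 4*U - 864*I*U (T(I, U) = -8 + 4*((-216*I)*U + U) = -8 + 4*(-216*I*U + U) = -8 + 4*(U - 216*I*U) = -8 + (4*U - 864*I*U) = -8 + 4*U - 864*I*U)
B = 11942/12203 (B = 11942*(1/12203) = 11942/12203 ≈ 0.97861)
B + T(-223, -208) = 11942/12203 + (-8 + 4*(-208) - 864*(-223)*(-208)) = 11942/12203 + (-8 - 832 - 40075776) = 11942/12203 - 40076616 = -489054933106/12203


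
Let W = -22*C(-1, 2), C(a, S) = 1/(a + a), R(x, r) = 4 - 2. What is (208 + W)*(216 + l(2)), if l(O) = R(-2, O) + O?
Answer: 48180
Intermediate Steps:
R(x, r) = 2
l(O) = 2 + O
C(a, S) = 1/(2*a)
W = 11 (W = -11/(-1) = -11*(-1) = -22*(-½) = 11)
(208 + W)*(216 + l(2)) = (208 + 11)*(216 + (2 + 2)) = 219*(216 + 4) = 219*220 = 48180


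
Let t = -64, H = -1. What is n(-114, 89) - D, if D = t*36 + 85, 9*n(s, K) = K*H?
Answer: 19882/9 ≈ 2209.1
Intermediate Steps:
n(s, K) = -K/9 (n(s, K) = (K*(-1))/9 = (-K)/9 = -K/9)
D = -2219 (D = -64*36 + 85 = -2304 + 85 = -2219)
n(-114, 89) - D = -1/9*89 - 1*(-2219) = -89/9 + 2219 = 19882/9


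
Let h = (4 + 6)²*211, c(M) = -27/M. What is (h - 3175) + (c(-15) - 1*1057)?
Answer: 84349/5 ≈ 16870.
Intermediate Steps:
h = 21100 (h = 10²*211 = 100*211 = 21100)
(h - 3175) + (c(-15) - 1*1057) = (21100 - 3175) + (-27/(-15) - 1*1057) = 17925 + (-27*(-1/15) - 1057) = 17925 + (9/5 - 1057) = 17925 - 5276/5 = 84349/5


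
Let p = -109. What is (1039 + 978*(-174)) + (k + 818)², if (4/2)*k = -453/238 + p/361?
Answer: 14710309687977961/29527610896 ≈ 4.9819e+5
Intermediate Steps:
k = -189475/171836 (k = (-453/238 - 109/361)/2 = (½)*(-189475/85918) = -189475/171836 ≈ -1.1026)
(1039 + 978*(-174)) + (k + 818)² = (1039 + 978*(-174)) + (-189475/171836 + 818)² = (1039 - 170172) + (140372373/171836)² = -169133 + 19704403101651129/29527610896 = 14710309687977961/29527610896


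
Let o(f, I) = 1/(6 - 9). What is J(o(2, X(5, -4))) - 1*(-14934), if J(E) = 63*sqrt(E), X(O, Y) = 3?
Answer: 14934 + 21*I*sqrt(3) ≈ 14934.0 + 36.373*I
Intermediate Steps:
o(f, I) = -1/3 (o(f, I) = 1/(-3) = -1/3)
J(o(2, X(5, -4))) - 1*(-14934) = 63*sqrt(-1/3) - 1*(-14934) = 63*(I*sqrt(3)/3) + 14934 = 21*I*sqrt(3) + 14934 = 14934 + 21*I*sqrt(3)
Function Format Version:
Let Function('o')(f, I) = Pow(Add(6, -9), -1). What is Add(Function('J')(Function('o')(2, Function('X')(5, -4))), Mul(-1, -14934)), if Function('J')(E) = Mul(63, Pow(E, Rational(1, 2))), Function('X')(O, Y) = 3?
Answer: Add(14934, Mul(21, I, Pow(3, Rational(1, 2)))) ≈ Add(14934., Mul(36.373, I))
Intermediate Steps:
Function('o')(f, I) = Rational(-1, 3) (Function('o')(f, I) = Pow(-3, -1) = Rational(-1, 3))
Add(Function('J')(Function('o')(2, Function('X')(5, -4))), Mul(-1, -14934)) = Add(Mul(63, Pow(Rational(-1, 3), Rational(1, 2))), Mul(-1, -14934)) = Add(Mul(63, Mul(Rational(1, 3), I, Pow(3, Rational(1, 2)))), 14934) = Add(Mul(21, I, Pow(3, Rational(1, 2))), 14934) = Add(14934, Mul(21, I, Pow(3, Rational(1, 2))))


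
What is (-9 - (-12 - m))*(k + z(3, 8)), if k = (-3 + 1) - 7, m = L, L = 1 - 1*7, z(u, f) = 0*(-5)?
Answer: 27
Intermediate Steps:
z(u, f) = 0
L = -6 (L = 1 - 7 = -6)
m = -6
k = -9 (k = -2 - 7 = -9)
(-9 - (-12 - m))*(k + z(3, 8)) = (-9 - (-12 - 1*(-6)))*(-9 + 0) = (-9 - (-12 + 6))*(-9) = (-9 - 1*(-6))*(-9) = (-9 + 6)*(-9) = -3*(-9) = 27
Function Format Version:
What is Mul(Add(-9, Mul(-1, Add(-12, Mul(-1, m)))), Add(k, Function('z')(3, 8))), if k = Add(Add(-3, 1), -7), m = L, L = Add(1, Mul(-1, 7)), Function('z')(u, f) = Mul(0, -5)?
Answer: 27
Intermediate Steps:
Function('z')(u, f) = 0
L = -6 (L = Add(1, -7) = -6)
m = -6
k = -9 (k = Add(-2, -7) = -9)
Mul(Add(-9, Mul(-1, Add(-12, Mul(-1, m)))), Add(k, Function('z')(3, 8))) = Mul(Add(-9, Mul(-1, Add(-12, Mul(-1, -6)))), Add(-9, 0)) = Mul(Add(-9, Mul(-1, Add(-12, 6))), -9) = Mul(Add(-9, Mul(-1, -6)), -9) = Mul(Add(-9, 6), -9) = Mul(-3, -9) = 27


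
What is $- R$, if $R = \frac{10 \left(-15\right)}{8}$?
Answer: $\frac{75}{4} \approx 18.75$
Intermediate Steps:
$R = - \frac{75}{4}$ ($R = \left(-150\right) \frac{1}{8} = - \frac{75}{4} \approx -18.75$)
$- R = \left(-1\right) \left(- \frac{75}{4}\right) = \frac{75}{4}$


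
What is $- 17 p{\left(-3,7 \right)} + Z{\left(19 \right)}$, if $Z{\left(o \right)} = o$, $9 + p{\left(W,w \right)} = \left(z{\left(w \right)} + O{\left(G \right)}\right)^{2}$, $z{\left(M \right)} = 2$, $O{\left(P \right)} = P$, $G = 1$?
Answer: $19$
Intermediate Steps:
$p{\left(W,w \right)} = 0$ ($p{\left(W,w \right)} = -9 + \left(2 + 1\right)^{2} = -9 + 3^{2} = -9 + 9 = 0$)
$- 17 p{\left(-3,7 \right)} + Z{\left(19 \right)} = \left(-17\right) 0 + 19 = 0 + 19 = 19$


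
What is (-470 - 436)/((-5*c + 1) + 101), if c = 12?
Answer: -151/7 ≈ -21.571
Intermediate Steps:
(-470 - 436)/((-5*c + 1) + 101) = (-470 - 436)/((-5*12 + 1) + 101) = -906/((-60 + 1) + 101) = -906/(-59 + 101) = -906/42 = -906*1/42 = -151/7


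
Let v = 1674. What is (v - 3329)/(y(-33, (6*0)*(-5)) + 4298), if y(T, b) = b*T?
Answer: -1655/4298 ≈ -0.38506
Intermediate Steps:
y(T, b) = T*b
(v - 3329)/(y(-33, (6*0)*(-5)) + 4298) = (1674 - 3329)/(-33*6*0*(-5) + 4298) = -1655/(-0*(-5) + 4298) = -1655/(-33*0 + 4298) = -1655/(0 + 4298) = -1655/4298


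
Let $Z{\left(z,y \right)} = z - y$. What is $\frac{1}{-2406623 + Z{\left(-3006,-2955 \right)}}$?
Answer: $- \frac{1}{2406674} \approx -4.1551 \cdot 10^{-7}$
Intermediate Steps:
$\frac{1}{-2406623 + Z{\left(-3006,-2955 \right)}} = \frac{1}{-2406623 - 51} = \frac{1}{-2406674} = - \frac{1}{2406674}$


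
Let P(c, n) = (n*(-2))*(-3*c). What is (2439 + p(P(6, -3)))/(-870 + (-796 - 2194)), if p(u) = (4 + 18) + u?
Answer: -2353/3860 ≈ -0.60959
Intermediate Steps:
P(c, n) = 6*c*n (P(c, n) = (-2*n)*(-3*c) = 6*c*n)
p(u) = 22 + u
(2439 + p(P(6, -3)))/(-870 + (-796 - 2194)) = (2439 + (22 + 6*6*(-3)))/(-870 + (-796 - 2194)) = (2439 + (22 - 108))/(-870 - 2990) = (2439 - 86)/(-3860) = 2353*(-1/3860) = -2353/3860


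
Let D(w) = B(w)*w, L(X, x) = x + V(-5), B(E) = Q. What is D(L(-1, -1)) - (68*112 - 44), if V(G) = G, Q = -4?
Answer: -7548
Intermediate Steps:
B(E) = -4
L(X, x) = -5 + x (L(X, x) = x - 5 = -5 + x)
D(w) = -4*w
D(L(-1, -1)) - (68*112 - 44) = -4*(-5 - 1) - (68*112 - 44) = -4*(-6) - (7616 - 44) = 24 - 1*7572 = 24 - 7572 = -7548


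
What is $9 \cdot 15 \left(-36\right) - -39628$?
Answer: $34768$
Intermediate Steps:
$9 \cdot 15 \left(-36\right) - -39628 = 135 \left(-36\right) + 39628 = -4860 + 39628 = 34768$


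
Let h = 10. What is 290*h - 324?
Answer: 2576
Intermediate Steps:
290*h - 324 = 290*10 - 324 = 2900 - 324 = 2576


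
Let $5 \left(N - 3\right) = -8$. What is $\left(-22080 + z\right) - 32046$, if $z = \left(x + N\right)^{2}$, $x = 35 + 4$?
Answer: $- \frac{1312346}{25} \approx -52494.0$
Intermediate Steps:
$N = \frac{7}{5}$ ($N = 3 + \frac{1}{5} \left(-8\right) = 3 - \frac{8}{5} = \frac{7}{5} \approx 1.4$)
$x = 39$
$z = \frac{40804}{25}$ ($z = \left(39 + \frac{7}{5}\right)^{2} = \left(\frac{202}{5}\right)^{2} = \frac{40804}{25} \approx 1632.2$)
$\left(-22080 + z\right) - 32046 = \left(-22080 + \frac{40804}{25}\right) - 32046 = - \frac{511196}{25} - 32046 = - \frac{1312346}{25}$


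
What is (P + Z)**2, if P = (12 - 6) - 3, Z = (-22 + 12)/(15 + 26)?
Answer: 12769/1681 ≈ 7.5961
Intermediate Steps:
Z = -10/41 ≈ -0.24390
P = 3 (P = 6 - 3 = 3)
(P + Z)**2 = (3 - 10/41)**2 = (113/41)**2 = 12769/1681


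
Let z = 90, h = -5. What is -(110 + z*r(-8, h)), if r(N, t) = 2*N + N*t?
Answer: -2270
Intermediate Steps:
-(110 + z*r(-8, h)) = -(110 + 90*(-8*(2 - 5))) = -(110 + 90*(-8*(-3))) = -(110 + 90*24) = -(110 + 2160) = -1*2270 = -2270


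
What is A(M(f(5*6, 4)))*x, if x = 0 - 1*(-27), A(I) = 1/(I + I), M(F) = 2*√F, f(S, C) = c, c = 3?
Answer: 9*√3/4 ≈ 3.8971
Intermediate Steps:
f(S, C) = 3
A(I) = 1/(2*I)
x = 27 (x = 0 + 27 = 27)
A(M(f(5*6, 4)))*x = (1/(2*((2*√3))))*27 = ((√3/6)/2)*27 = (√3/12)*27 = 9*√3/4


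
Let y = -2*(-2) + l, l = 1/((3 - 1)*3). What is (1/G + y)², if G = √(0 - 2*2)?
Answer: 154/9 - 25*I/6 ≈ 17.111 - 4.1667*I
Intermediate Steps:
G = 2*I (G = √(0 - 4) = √(-4) = 2*I ≈ 2.0*I)
l = ⅙ (l = 1/(2*3) = 1/6 = ⅙ ≈ 0.16667)
y = 25/6 (y = -2*(-2) + ⅙ = 4 + ⅙ = 25/6 ≈ 4.1667)
(1/G + y)² = (1/(2*I) + 25/6)² = (-I/2 + 25/6)² = (25/6 - I/2)²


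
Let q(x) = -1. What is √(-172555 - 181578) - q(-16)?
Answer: 1 + I*√354133 ≈ 1.0 + 595.09*I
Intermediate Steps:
√(-172555 - 181578) - q(-16) = √(-172555 - 181578) - 1*(-1) = √(-354133) + 1 = I*√354133 + 1 = 1 + I*√354133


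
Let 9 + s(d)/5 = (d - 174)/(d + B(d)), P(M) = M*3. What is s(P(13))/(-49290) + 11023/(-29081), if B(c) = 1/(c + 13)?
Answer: -1382047475/3658331638 ≈ -0.37778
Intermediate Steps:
P(M) = 3*M
B(c) = 1/(13 + c)
s(d) = -45 + 5*(-174 + d)/(d + 1/(13 + d)) (s(d) = -45 + 5*((d - 174)/(d + 1/(13 + d))) = -45 + 5*((-174 + d)/(d + 1/(13 + d))) = -45 + 5*(-174 + d)/(d + 1/(13 + d)))
s(P(13))/(-49290) + 11023/(-29081) = (5*(-9 - 2*(13 + 3*13)*(87 + 4*(3*13)))/(1 + (3*13)*(13 + 3*13)))/(-49290) + 11023/(-29081) = (5*(-9 - 2*(13 + 39)*(87 + 4*39))/(1 + 39*(13 + 39)))*(-1/49290) + 11023*(-1/29081) = (5*(-9 - 2*52*(87 + 156))/(1 + 39*52))*(-1/49290) - 11023/29081 = (5*(-9 - 2*52*243)/(1 + 2028))*(-1/49290) - 11023/29081 = (5*(-9 - 25272)/2029)*(-1/49290) - 11023/29081 = (5*(1/2029)*(-25281))*(-1/49290) - 11023/29081 = -126405/2029*(-1/49290) - 11023/29081 = 159/125798 - 11023/29081 = -1382047475/3658331638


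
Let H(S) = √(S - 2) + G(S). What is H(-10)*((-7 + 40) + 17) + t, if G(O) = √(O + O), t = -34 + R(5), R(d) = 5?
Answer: -29 + 100*I*√3 + 100*I*√5 ≈ -29.0 + 396.81*I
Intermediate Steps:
t = -29 (t = -34 + 5 = -29)
G(O) = √2*√O (G(O) = √(2*O) = √2*√O)
H(S) = √(-2 + S) + √2*√S (H(S) = √(S - 2) + √2*√S = √(-2 + S) + √2*√S)
H(-10)*((-7 + 40) + 17) + t = (√(-2 - 10) + √2*√(-10))*((-7 + 40) + 17) - 29 = (√(-12) + √2*(I*√10))*(33 + 17) - 29 = (2*I*√3 + 2*I*√5)*50 - 29 = (100*I*√3 + 100*I*√5) - 29 = -29 + 100*I*√3 + 100*I*√5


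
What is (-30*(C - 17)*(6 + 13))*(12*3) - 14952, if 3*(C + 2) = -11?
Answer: 450168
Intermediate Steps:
C = -17/3 (C = -2 + (⅓)*(-11) = -2 - 11/3 = -17/3 ≈ -5.6667)
(-30*(C - 17)*(6 + 13))*(12*3) - 14952 = (-30*(-17/3 - 17)*(6 + 13))*(12*3) - 14952 = -(-680)*19*36 - 14952 = -30*(-1292/3)*36 - 14952 = 12920*36 - 14952 = 465120 - 14952 = 450168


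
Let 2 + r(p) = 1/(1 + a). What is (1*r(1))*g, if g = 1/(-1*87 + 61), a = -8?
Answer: 15/182 ≈ 0.082418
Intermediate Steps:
r(p) = -15/7 (r(p) = -2 + 1/(1 - 8) = -2 + 1/(-7) = -2 - ⅐ = -15/7)
g = -1/26 (g = 1/(-87 + 61) = 1/(-26) = -1/26 ≈ -0.038462)
(1*r(1))*g = (1*(-15/7))*(-1/26) = -15/7*(-1/26) = 15/182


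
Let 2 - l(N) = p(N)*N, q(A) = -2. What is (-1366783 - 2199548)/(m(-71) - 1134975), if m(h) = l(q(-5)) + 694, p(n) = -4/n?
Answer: 3566331/1134275 ≈ 3.1441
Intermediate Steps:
l(N) = 6 (l(N) = 2 - (-4/N)*N = 2 - 1*(-4) = 2 + 4 = 6)
m(h) = 700 (m(h) = 6 + 694 = 700)
(-1366783 - 2199548)/(m(-71) - 1134975) = (-1366783 - 2199548)/(700 - 1134975) = -3566331/(-1134275) = -3566331*(-1/1134275) = 3566331/1134275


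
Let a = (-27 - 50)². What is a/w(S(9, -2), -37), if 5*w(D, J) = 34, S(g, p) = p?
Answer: 29645/34 ≈ 871.91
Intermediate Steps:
w(D, J) = 34/5 (w(D, J) = (⅕)*34 = 34/5)
a = 5929 (a = (-77)² = 5929)
a/w(S(9, -2), -37) = 5929/(34/5) = 5929*(5/34) = 29645/34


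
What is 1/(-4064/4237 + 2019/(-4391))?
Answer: -18604667/26399527 ≈ -0.70473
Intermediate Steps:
1/(-4064/4237 + 2019/(-4391)) = 1/(-4064*1/4237 + 2019*(-1/4391)) = 1/(-4064/4237 - 2019/4391) = 1/(-26399527/18604667) = -18604667/26399527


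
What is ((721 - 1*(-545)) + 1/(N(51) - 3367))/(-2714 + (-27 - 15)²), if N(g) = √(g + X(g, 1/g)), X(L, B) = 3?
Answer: -14352176543/10769803250 + 3*√6/10769803250 ≈ -1.3326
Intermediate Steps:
N(g) = √(3 + g) (N(g) = √(g + 3) = √(3 + g))
((721 - 1*(-545)) + 1/(N(51) - 3367))/(-2714 + (-27 - 15)²) = ((721 - 1*(-545)) + 1/(√(3 + 51) - 3367))/(-2714 + (-27 - 15)²) = ((721 + 545) + 1/(√54 - 3367))/(-2714 + (-42)²) = (1266 + 1/(3*√6 - 3367))/(-2714 + 1764) = (1266 + 1/(-3367 + 3*√6))/(-950) = (1266 + 1/(-3367 + 3*√6))*(-1/950) = -633/475 - 1/(950*(-3367 + 3*√6))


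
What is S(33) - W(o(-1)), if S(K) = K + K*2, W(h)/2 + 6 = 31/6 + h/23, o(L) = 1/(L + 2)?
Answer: 6940/69 ≈ 100.58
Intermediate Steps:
o(L) = 1/(2 + L)
W(h) = -5/3 + 2*h/23 (W(h) = -12 + 2*(31/6 + h/23) = -12 + (31/3 + 2*h/23) = -5/3 + 2*h/23)
S(K) = 3*K (S(K) = K + 2*K = 3*K)
S(33) - W(o(-1)) = 3*33 - (-5/3 + 2/(23*(2 - 1))) = 99 - (-5/3 + (2/23)/1) = 99 - (-5/3 + (2/23)*1) = 99 - (-5/3 + 2/23) = 99 - 1*(-109/69) = 99 + 109/69 = 6940/69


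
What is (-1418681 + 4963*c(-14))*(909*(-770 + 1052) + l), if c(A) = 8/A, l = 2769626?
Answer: -4301459267388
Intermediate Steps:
(-1418681 + 4963*c(-14))*(909*(-770 + 1052) + l) = (-1418681 + 4963*(8/(-14)))*(909*(-770 + 1052) + 2769626) = (-1418681 + 4963*(8*(-1/14)))*(909*282 + 2769626) = (-1418681 + 4963*(-4/7))*(256338 + 2769626) = (-1418681 - 2836)*3025964 = -1421517*3025964 = -4301459267388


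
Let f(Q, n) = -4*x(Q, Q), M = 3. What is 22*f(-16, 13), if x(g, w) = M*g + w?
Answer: 5632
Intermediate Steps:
x(g, w) = w + 3*g (x(g, w) = 3*g + w = w + 3*g)
f(Q, n) = -16*Q (f(Q, n) = -4*(Q + 3*Q) = -16*Q)
22*f(-16, 13) = 22*(-16*(-16)) = 22*256 = 5632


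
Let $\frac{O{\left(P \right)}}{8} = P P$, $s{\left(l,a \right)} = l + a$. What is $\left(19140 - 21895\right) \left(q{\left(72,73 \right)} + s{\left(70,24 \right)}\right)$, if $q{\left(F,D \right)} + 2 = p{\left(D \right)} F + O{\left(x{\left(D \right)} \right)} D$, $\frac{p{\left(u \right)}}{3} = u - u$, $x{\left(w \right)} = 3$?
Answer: $-14733740$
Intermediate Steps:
$s{\left(l,a \right)} = a + l$
$O{\left(P \right)} = 8 P^{2}$ ($O{\left(P \right)} = 8 P P = 8 P^{2}$)
$p{\left(u \right)} = 0$ ($p{\left(u \right)} = 3 \left(u - u\right) = 3 \cdot 0 = 0$)
$q{\left(F,D \right)} = -2 + 72 D$ ($q{\left(F,D \right)} = -2 + \left(0 F + 8 \cdot 3^{2} D\right) = -2 + \left(0 + 8 \cdot 9 D\right) = -2 + \left(0 + 72 D\right) = -2 + 72 D$)
$\left(19140 - 21895\right) \left(q{\left(72,73 \right)} + s{\left(70,24 \right)}\right) = \left(19140 - 21895\right) \left(\left(-2 + 72 \cdot 73\right) + \left(24 + 70\right)\right) = - 2755 \left(\left(-2 + 5256\right) + 94\right) = - 2755 \left(5254 + 94\right) = \left(-2755\right) 5348 = -14733740$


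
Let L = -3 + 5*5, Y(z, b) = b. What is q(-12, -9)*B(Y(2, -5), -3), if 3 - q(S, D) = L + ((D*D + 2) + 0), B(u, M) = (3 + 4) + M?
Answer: -408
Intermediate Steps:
B(u, M) = 7 + M
L = 22 (L = -3 + 25 = 22)
q(S, D) = -21 - D² (q(S, D) = 3 - (22 + ((D*D + 2) + 0)) = 3 - (22 + ((D² + 2) + 0)) = 3 - (22 + ((2 + D²) + 0)) = 3 - (22 + (2 + D²)) = 3 - (24 + D²) = 3 + (-24 - D²) = -21 - D²)
q(-12, -9)*B(Y(2, -5), -3) = (-21 - 1*(-9)²)*(7 - 3) = (-21 - 1*81)*4 = (-21 - 81)*4 = -102*4 = -408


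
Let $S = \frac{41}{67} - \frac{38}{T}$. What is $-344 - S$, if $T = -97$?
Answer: $- \frac{2242179}{6499} \approx -345.0$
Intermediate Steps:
$S = \frac{6523}{6499}$ ($S = \frac{41}{67} - \frac{38}{-97} = 41 \cdot \frac{1}{67} - - \frac{38}{97} = \frac{41}{67} + \frac{38}{97} = \frac{6523}{6499} \approx 1.0037$)
$-344 - S = -344 - \frac{6523}{6499} = - \frac{2242179}{6499}$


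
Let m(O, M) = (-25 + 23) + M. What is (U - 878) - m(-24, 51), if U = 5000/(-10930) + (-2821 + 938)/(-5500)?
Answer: -5573352381/6011500 ≈ -927.12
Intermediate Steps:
m(O, M) = -2 + M
U = -691881/6011500 (U = 5000*(-1/10930) - 1883*(-1/5500) = -500/1093 + 1883/5500 = -691881/6011500 ≈ -0.11509)
(U - 878) - m(-24, 51) = (-691881/6011500 - 878) - (-2 + 51) = -5278788881/6011500 - 1*49 = -5278788881/6011500 - 49 = -5573352381/6011500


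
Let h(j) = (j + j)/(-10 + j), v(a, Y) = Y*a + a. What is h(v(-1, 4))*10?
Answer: 20/3 ≈ 6.6667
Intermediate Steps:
v(a, Y) = a + Y*a
h(j) = 2*j/(-10 + j) (h(j) = (2*j)/(-10 + j) = 2*j/(-10 + j))
h(v(-1, 4))*10 = (2*(-(1 + 4))/(-10 - (1 + 4)))*10 = (2*(-1*5)/(-10 - 1*5))*10 = (2*(-5)/(-10 - 5))*10 = (2*(-5)/(-15))*10 = (2*(-5)*(-1/15))*10 = (⅔)*10 = 20/3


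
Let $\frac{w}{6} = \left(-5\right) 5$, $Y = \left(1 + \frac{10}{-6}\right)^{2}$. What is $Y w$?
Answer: $- \frac{200}{3} \approx -66.667$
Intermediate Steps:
$Y = \frac{4}{9}$ ($Y = \left(1 + 10 \left(- \frac{1}{6}\right)\right)^{2} = \left(1 - \frac{5}{3}\right)^{2} = \left(- \frac{2}{3}\right)^{2} = \frac{4}{9} \approx 0.44444$)
$w = -150$ ($w = 6 \left(\left(-5\right) 5\right) = 6 \left(-25\right) = -150$)
$Y w = \frac{4}{9} \left(-150\right) = - \frac{200}{3}$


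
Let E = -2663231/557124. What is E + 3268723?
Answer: 1821081369421/557124 ≈ 3.2687e+6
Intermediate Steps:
E = -2663231/557124 (E = -2663231*1/557124 = -2663231/557124 ≈ -4.7803)
E + 3268723 = -2663231/557124 + 3268723 = 1821081369421/557124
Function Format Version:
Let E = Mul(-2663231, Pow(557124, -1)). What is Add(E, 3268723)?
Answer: Rational(1821081369421, 557124) ≈ 3.2687e+6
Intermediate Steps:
E = Rational(-2663231, 557124) (E = Mul(-2663231, Rational(1, 557124)) = Rational(-2663231, 557124) ≈ -4.7803)
Add(E, 3268723) = Add(Rational(-2663231, 557124), 3268723) = Rational(1821081369421, 557124)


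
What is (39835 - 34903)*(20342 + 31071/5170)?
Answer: 259421254326/2585 ≈ 1.0036e+8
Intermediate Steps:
(39835 - 34903)*(20342 + 31071/5170) = 4932*(20342 + 31071*(1/5170)) = 4932*(20342 + 31071/5170) = 4932*(105199211/5170) = 259421254326/2585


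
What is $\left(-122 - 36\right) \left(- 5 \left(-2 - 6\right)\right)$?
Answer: $-6320$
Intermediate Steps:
$\left(-122 - 36\right) \left(- 5 \left(-2 - 6\right)\right) = - 158 \left(\left(-5\right) \left(-8\right)\right) = \left(-158\right) 40 = -6320$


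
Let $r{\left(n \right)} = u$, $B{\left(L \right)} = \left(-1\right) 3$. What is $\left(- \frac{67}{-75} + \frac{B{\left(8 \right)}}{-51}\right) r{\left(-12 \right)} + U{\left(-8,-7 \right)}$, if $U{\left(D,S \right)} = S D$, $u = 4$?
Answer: $\frac{76256}{1275} \approx 59.809$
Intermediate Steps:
$B{\left(L \right)} = -3$
$r{\left(n \right)} = 4$
$U{\left(D,S \right)} = D S$
$\left(- \frac{67}{-75} + \frac{B{\left(8 \right)}}{-51}\right) r{\left(-12 \right)} + U{\left(-8,-7 \right)} = \left(- \frac{67}{-75} - \frac{3}{-51}\right) 4 - -56 = \left(\left(-67\right) \left(- \frac{1}{75}\right) - - \frac{1}{17}\right) 4 + 56 = \left(\frac{67}{75} + \frac{1}{17}\right) 4 + 56 = \frac{1214}{1275} \cdot 4 + 56 = \frac{4856}{1275} + 56 = \frac{76256}{1275}$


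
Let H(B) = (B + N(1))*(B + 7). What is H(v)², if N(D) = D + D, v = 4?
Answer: 4356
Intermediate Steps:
N(D) = 2*D
H(B) = (2 + B)*(7 + B) (H(B) = (B + 2*1)*(B + 7) = (B + 2)*(7 + B) = (2 + B)*(7 + B))
H(v)² = (14 + 4² + 9*4)² = (14 + 16 + 36)² = 66² = 4356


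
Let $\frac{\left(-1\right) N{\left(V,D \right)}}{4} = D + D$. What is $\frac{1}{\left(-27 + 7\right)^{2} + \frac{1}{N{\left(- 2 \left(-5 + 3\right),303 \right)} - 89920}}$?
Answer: $\frac{92344}{36937599} \approx 0.0025$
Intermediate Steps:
$N{\left(V,D \right)} = - 8 D$ ($N{\left(V,D \right)} = - 4 \left(D + D\right) = - 4 \cdot 2 D = - 8 D$)
$\frac{1}{\left(-27 + 7\right)^{2} + \frac{1}{N{\left(- 2 \left(-5 + 3\right),303 \right)} - 89920}} = \frac{1}{\left(-27 + 7\right)^{2} + \frac{1}{\left(-8\right) 303 - 89920}} = \frac{1}{\left(-20\right)^{2} + \frac{1}{-2424 - 89920}} = \frac{1}{400 + \frac{1}{-92344}} = \frac{1}{400 - \frac{1}{92344}} = \frac{1}{\frac{36937599}{92344}} = \frac{92344}{36937599}$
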